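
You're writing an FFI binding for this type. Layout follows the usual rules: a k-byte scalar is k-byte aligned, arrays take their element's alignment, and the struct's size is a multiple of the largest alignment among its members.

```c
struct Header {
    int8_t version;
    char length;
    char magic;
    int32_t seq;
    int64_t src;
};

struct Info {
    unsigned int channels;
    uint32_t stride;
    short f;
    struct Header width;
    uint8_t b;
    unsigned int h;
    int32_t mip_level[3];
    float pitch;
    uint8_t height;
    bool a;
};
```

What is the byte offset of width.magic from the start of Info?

18

Header: 0..1  version  (1B, 1-aligned); 1..2  length  (1B, 1-aligned); 2..3  magic  (1B, 1-aligned); 3..4  -- padding (1B); 4..8  seq  (4B, 4-aligned); 8..16  src  (8B, 8-aligned); sizeof = 16, alignof = 8
0..4  channels  (4B, 4-aligned)
4..8  stride  (4B, 4-aligned)
8..10  f  (2B, 2-aligned)
10..16  -- padding (6B)
16..32  width  (16B, 8-aligned)
within Header: magic at 2
16 + 2 = 18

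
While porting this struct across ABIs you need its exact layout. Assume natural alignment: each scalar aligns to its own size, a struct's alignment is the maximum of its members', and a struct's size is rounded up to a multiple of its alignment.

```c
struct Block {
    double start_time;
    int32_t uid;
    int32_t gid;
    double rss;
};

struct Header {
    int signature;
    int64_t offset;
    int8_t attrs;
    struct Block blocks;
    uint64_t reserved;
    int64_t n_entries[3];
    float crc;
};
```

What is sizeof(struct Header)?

Block: 0..8  start_time  (8B, 8-aligned); 8..12  uid  (4B, 4-aligned); 12..16  gid  (4B, 4-aligned); 16..24  rss  (8B, 8-aligned); sizeof = 24, alignof = 8
0..4  signature  (4B, 4-aligned)
4..8  -- padding (4B)
8..16  offset  (8B, 8-aligned)
16..17  attrs  (1B, 1-aligned)
17..24  -- padding (7B)
24..48  blocks  (24B, 8-aligned)
48..56  reserved  (8B, 8-aligned)
56..80  n_entries  (24B, 8-aligned)
80..84  crc  (4B, 4-aligned)
84..88  -- tail padding (4B)
sizeof = 88, alignof = 8

88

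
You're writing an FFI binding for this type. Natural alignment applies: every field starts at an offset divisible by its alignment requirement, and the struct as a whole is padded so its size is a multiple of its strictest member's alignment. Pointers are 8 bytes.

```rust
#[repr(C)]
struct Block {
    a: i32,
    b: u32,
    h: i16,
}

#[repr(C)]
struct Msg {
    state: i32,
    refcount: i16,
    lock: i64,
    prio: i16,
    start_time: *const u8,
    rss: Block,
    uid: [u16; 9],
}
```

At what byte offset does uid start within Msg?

Block: @0: a [4B, align 4] → 4; @4: b [4B, align 4] → 8; @8: h [2B, align 2] → 10; +2 tail pad (align 4); size 12, align 4
@0: state [4B, align 4] → 4
@4: refcount [2B, align 2] → 6
+2 pad (align 8)
@8: lock [8B, align 8] → 16
@16: prio [2B, align 2] → 18
+6 pad (align 8)
@24: start_time [8B, align 8] → 32
@32: rss [12B, align 4] → 44
@44: uid [18B, align 2] → 62

44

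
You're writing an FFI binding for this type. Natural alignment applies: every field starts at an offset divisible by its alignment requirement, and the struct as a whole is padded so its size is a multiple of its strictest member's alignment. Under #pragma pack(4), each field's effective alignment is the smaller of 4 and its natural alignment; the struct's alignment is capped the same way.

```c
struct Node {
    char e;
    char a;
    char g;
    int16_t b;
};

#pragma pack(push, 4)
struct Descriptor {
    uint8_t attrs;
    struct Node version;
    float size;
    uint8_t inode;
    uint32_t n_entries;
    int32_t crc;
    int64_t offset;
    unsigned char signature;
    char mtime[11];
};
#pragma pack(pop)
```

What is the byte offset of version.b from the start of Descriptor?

Node: e at 0 (size 1, align 1) → ends 1; a at 1 (size 1, align 1) → ends 2; g at 2 (size 1, align 1) → ends 3; pad 1 to align 2 for b; b at 4 (size 2, align 2) → ends 6; total 6 bytes, alignment 2
attrs at 0 (size 1, align 1) → ends 1
pad 1 to align 2 for version
version at 2 (size 6, align 2) → ends 8
within Node: b at 4
2 + 4 = 6

6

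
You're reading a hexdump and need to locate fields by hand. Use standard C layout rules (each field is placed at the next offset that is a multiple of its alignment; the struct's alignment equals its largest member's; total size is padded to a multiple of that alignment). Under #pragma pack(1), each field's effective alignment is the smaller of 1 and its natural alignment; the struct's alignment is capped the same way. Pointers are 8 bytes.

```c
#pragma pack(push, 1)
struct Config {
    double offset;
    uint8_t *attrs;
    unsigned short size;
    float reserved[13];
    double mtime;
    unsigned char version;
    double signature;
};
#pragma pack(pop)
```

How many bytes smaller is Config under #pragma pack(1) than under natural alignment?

9

natural layout:
  0..8  offset  (8B, 8-aligned)
  8..16  attrs  (8B, 8-aligned)
  16..18  size  (2B, 2-aligned)
  18..20  -- padding (2B)
  20..72  reserved  (52B, 4-aligned)
  72..80  mtime  (8B, 8-aligned)
  80..81  version  (1B, 1-aligned)
  81..88  -- padding (7B)
  88..96  signature  (8B, 8-aligned)
  sizeof = 96, alignof = 8
packed(1) layout:
  0..8  offset  (8B, 1-aligned)
  8..16  attrs  (8B, 1-aligned)
  16..18  size  (2B, 1-aligned)
  18..70  reserved  (52B, 1-aligned)
  70..78  mtime  (8B, 1-aligned)
  78..79  version  (1B, 1-aligned)
  79..87  signature  (8B, 1-aligned)
  sizeof = 87, alignof = 1
96 − 87 = 9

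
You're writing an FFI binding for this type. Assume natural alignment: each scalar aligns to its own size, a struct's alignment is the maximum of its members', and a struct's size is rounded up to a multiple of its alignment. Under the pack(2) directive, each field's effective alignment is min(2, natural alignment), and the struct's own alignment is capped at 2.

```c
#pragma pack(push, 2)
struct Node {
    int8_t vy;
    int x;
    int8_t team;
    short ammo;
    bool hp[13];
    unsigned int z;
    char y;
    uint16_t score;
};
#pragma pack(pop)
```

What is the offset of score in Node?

0..1  vy  (1B, 1-aligned)
1..2  -- padding (1B)
2..6  x  (4B, 2-aligned)
6..7  team  (1B, 1-aligned)
7..8  -- padding (1B)
8..10  ammo  (2B, 2-aligned)
10..23  hp  (13B, 1-aligned)
23..24  -- padding (1B)
24..28  z  (4B, 2-aligned)
28..29  y  (1B, 1-aligned)
29..30  -- padding (1B)
30..32  score  (2B, 2-aligned)

30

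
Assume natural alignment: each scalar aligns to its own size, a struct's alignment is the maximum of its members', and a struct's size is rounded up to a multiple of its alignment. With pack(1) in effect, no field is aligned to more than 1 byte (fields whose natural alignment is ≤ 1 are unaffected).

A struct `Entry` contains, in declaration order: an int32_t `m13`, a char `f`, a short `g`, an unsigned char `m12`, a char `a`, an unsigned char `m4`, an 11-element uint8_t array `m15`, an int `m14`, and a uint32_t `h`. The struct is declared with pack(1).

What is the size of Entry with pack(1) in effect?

29

0..4  m13  (4B, 1-aligned)
4..5  f  (1B, 1-aligned)
5..7  g  (2B, 1-aligned)
7..8  m12  (1B, 1-aligned)
8..9  a  (1B, 1-aligned)
9..10  m4  (1B, 1-aligned)
10..21  m15  (11B, 1-aligned)
21..25  m14  (4B, 1-aligned)
25..29  h  (4B, 1-aligned)
sizeof = 29, alignof = 1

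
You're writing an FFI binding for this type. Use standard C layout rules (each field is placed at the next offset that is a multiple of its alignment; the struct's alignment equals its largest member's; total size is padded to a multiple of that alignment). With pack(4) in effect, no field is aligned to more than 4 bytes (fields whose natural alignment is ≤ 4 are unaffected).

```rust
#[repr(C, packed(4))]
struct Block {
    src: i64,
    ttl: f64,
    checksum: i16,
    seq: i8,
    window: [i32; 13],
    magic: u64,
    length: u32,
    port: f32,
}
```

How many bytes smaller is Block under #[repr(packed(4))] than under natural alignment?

0

natural layout:
  @0: src [8B, align 8] → 8
  @8: ttl [8B, align 8] → 16
  @16: checksum [2B, align 2] → 18
  @18: seq [1B, align 1] → 19
  +1 pad (align 4)
  @20: window [52B, align 4] → 72
  @72: magic [8B, align 8] → 80
  @80: length [4B, align 4] → 84
  @84: port [4B, align 4] → 88
  size 88, align 8
packed(4) layout:
  @0: src [8B, align 4] → 8
  @8: ttl [8B, align 4] → 16
  @16: checksum [2B, align 2] → 18
  @18: seq [1B, align 1] → 19
  +1 pad (align 4)
  @20: window [52B, align 4] → 72
  @72: magic [8B, align 4] → 80
  @80: length [4B, align 4] → 84
  @84: port [4B, align 4] → 88
  size 88, align 4
88 − 88 = 0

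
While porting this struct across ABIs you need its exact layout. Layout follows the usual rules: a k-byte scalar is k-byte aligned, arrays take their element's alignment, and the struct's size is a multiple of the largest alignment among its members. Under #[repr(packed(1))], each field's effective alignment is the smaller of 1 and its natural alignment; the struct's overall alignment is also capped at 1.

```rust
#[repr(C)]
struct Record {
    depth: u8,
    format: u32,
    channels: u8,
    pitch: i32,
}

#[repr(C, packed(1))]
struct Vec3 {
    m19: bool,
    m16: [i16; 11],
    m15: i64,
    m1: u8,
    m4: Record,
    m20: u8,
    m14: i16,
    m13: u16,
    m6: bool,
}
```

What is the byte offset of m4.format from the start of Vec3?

Record: 0..1  depth  (1B, 1-aligned); 1..4  -- padding (3B); 4..8  format  (4B, 4-aligned); 8..9  channels  (1B, 1-aligned); 9..12  -- padding (3B); 12..16  pitch  (4B, 4-aligned); sizeof = 16, alignof = 4
0..1  m19  (1B, 1-aligned)
1..23  m16  (22B, 1-aligned)
23..31  m15  (8B, 1-aligned)
31..32  m1  (1B, 1-aligned)
32..48  m4  (16B, 1-aligned)
within Record: format at 4
32 + 4 = 36

36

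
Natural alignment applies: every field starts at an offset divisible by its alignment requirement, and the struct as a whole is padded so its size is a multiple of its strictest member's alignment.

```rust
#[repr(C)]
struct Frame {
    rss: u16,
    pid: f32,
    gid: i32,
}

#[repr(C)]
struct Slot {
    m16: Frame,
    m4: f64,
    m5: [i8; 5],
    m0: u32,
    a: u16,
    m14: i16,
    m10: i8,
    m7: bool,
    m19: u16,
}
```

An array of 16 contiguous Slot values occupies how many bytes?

Frame: rss at 0 (size 2, align 2) → ends 2; pad 2 to align 4 for pid; pid at 4 (size 4, align 4) → ends 8; gid at 8 (size 4, align 4) → ends 12; total 12 bytes, alignment 4
m16 at 0 (size 12, align 4) → ends 12
pad 4 to align 8 for m4
m4 at 16 (size 8, align 8) → ends 24
m5 at 24 (size 5, align 1) → ends 29
pad 3 to align 4 for m0
m0 at 32 (size 4, align 4) → ends 36
a at 36 (size 2, align 2) → ends 38
m14 at 38 (size 2, align 2) → ends 40
m10 at 40 (size 1, align 1) → ends 41
m7 at 41 (size 1, align 1) → ends 42
m19 at 42 (size 2, align 2) → ends 44
tail pad 4 to reach multiple of 8
total 48 bytes, alignment 8
array of 16: 16 × 48 = 768

768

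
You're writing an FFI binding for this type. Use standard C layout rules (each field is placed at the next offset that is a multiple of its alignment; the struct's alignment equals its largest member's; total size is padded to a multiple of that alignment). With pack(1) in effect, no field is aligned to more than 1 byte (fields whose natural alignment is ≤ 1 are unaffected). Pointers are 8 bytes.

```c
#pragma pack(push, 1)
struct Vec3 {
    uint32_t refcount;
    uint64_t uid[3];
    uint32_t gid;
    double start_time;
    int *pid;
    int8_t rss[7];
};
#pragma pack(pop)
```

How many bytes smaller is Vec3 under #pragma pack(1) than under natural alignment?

natural layout:
  @0: refcount [4B, align 4] → 4
  +4 pad (align 8)
  @8: uid [24B, align 8] → 32
  @32: gid [4B, align 4] → 36
  +4 pad (align 8)
  @40: start_time [8B, align 8] → 48
  @48: pid [8B, align 8] → 56
  @56: rss [7B, align 1] → 63
  +1 tail pad (align 8)
  size 64, align 8
packed(1) layout:
  @0: refcount [4B, align 1] → 4
  @4: uid [24B, align 1] → 28
  @28: gid [4B, align 1] → 32
  @32: start_time [8B, align 1] → 40
  @40: pid [8B, align 1] → 48
  @48: rss [7B, align 1] → 55
  size 55, align 1
64 − 55 = 9

9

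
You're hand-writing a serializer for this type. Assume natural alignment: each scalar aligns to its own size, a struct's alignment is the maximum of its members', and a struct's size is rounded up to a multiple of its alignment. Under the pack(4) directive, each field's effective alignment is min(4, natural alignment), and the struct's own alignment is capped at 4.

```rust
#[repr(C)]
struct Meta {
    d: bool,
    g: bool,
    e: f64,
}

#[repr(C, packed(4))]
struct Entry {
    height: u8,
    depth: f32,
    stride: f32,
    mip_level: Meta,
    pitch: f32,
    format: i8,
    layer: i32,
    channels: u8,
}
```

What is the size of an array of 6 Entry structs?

Meta: d at 0 (size 1, align 1) → ends 1; g at 1 (size 1, align 1) → ends 2; pad 6 to align 8 for e; e at 8 (size 8, align 8) → ends 16; total 16 bytes, alignment 8
height at 0 (size 1, align 1) → ends 1
pad 3 to align 4 for depth
depth at 4 (size 4, align 4) → ends 8
stride at 8 (size 4, align 4) → ends 12
mip_level at 12 (size 16, align 4) → ends 28
pitch at 28 (size 4, align 4) → ends 32
format at 32 (size 1, align 1) → ends 33
pad 3 to align 4 for layer
layer at 36 (size 4, align 4) → ends 40
channels at 40 (size 1, align 1) → ends 41
tail pad 3 to reach multiple of 4
total 44 bytes, alignment 4
array of 6: 6 × 44 = 264

264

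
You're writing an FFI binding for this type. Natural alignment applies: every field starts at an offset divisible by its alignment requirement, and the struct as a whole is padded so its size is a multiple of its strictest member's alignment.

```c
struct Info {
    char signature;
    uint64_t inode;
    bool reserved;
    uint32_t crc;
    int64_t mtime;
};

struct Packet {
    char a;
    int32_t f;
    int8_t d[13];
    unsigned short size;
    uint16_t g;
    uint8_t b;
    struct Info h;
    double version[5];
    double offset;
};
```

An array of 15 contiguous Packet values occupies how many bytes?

1680

Info: signature at 0 (size 1, align 1) → ends 1; pad 7 to align 8 for inode; inode at 8 (size 8, align 8) → ends 16; reserved at 16 (size 1, align 1) → ends 17; pad 3 to align 4 for crc; crc at 20 (size 4, align 4) → ends 24; mtime at 24 (size 8, align 8) → ends 32; total 32 bytes, alignment 8
a at 0 (size 1, align 1) → ends 1
pad 3 to align 4 for f
f at 4 (size 4, align 4) → ends 8
d at 8 (size 13, align 1) → ends 21
pad 1 to align 2 for size
size at 22 (size 2, align 2) → ends 24
g at 24 (size 2, align 2) → ends 26
b at 26 (size 1, align 1) → ends 27
pad 5 to align 8 for h
h at 32 (size 32, align 8) → ends 64
version at 64 (size 40, align 8) → ends 104
offset at 104 (size 8, align 8) → ends 112
total 112 bytes, alignment 8
array of 15: 15 × 112 = 1680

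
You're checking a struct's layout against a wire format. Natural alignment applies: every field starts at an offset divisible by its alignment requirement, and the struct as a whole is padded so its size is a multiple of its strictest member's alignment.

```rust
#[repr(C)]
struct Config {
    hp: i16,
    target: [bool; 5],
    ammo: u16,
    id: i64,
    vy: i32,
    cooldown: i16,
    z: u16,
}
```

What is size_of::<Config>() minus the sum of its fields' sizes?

7

0..2  hp  (2B, 2-aligned)
2..7  target  (5B, 1-aligned)
7..8  -- padding (1B)
8..10  ammo  (2B, 2-aligned)
10..16  -- padding (6B)
16..24  id  (8B, 8-aligned)
24..28  vy  (4B, 4-aligned)
28..30  cooldown  (2B, 2-aligned)
30..32  z  (2B, 2-aligned)
sizeof = 32, alignof = 8
data bytes 25, size 32 → padding 7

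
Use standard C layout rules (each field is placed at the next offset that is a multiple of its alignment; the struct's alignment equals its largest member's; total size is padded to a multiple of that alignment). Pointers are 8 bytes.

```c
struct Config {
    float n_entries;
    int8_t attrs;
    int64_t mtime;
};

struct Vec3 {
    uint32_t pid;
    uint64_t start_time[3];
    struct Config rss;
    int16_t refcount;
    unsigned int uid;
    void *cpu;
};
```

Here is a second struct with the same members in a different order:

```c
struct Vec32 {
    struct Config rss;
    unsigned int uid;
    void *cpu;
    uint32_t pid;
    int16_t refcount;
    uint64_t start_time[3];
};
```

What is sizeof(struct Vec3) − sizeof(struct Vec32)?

Config: n_entries at 0 (size 4, align 4) → ends 4; attrs at 4 (size 1, align 1) → ends 5; pad 3 to align 8 for mtime; mtime at 8 (size 8, align 8) → ends 16; total 16 bytes, alignment 8
pid at 0 (size 4, align 4) → ends 4
pad 4 to align 8 for start_time
start_time at 8 (size 24, align 8) → ends 32
rss at 32 (size 16, align 8) → ends 48
refcount at 48 (size 2, align 2) → ends 50
pad 2 to align 4 for uid
uid at 52 (size 4, align 4) → ends 56
cpu at 56 (size 8, align 8) → ends 64
total 64 bytes, alignment 8
— Vec32 —
rss at 0 (size 16, align 8) → ends 16
uid at 16 (size 4, align 4) → ends 20
pad 4 to align 8 for cpu
cpu at 24 (size 8, align 8) → ends 32
pid at 32 (size 4, align 4) → ends 36
refcount at 36 (size 2, align 2) → ends 38
pad 2 to align 8 for start_time
start_time at 40 (size 24, align 8) → ends 64
total 64 bytes, alignment 8
64 − 64 = 0

0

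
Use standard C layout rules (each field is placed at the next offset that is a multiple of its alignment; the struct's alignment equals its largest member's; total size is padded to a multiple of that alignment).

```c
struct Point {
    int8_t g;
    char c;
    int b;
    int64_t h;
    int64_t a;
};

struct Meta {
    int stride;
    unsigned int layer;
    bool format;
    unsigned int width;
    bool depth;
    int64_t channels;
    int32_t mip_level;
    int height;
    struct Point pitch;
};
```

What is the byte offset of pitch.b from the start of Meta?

Point: 0..1  g  (1B, 1-aligned); 1..2  c  (1B, 1-aligned); 2..4  -- padding (2B); 4..8  b  (4B, 4-aligned); 8..16  h  (8B, 8-aligned); 16..24  a  (8B, 8-aligned); sizeof = 24, alignof = 8
0..4  stride  (4B, 4-aligned)
4..8  layer  (4B, 4-aligned)
8..9  format  (1B, 1-aligned)
9..12  -- padding (3B)
12..16  width  (4B, 4-aligned)
16..17  depth  (1B, 1-aligned)
17..24  -- padding (7B)
24..32  channels  (8B, 8-aligned)
32..36  mip_level  (4B, 4-aligned)
36..40  height  (4B, 4-aligned)
40..64  pitch  (24B, 8-aligned)
within Point: b at 4
40 + 4 = 44

44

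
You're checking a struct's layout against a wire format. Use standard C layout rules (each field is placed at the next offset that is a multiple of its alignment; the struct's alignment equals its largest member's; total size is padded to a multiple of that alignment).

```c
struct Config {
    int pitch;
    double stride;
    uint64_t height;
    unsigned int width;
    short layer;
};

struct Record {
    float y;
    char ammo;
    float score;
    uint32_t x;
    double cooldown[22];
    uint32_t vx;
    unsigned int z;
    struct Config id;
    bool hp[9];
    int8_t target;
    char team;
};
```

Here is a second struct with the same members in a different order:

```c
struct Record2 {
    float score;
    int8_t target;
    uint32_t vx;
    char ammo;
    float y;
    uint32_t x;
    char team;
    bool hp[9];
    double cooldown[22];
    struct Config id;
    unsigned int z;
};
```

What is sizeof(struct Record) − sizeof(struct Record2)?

-8

Config: pitch at 0 (size 4, align 4) → ends 4; pad 4 to align 8 for stride; stride at 8 (size 8, align 8) → ends 16; height at 16 (size 8, align 8) → ends 24; width at 24 (size 4, align 4) → ends 28; layer at 28 (size 2, align 2) → ends 30; tail pad 2 to reach multiple of 8; total 32 bytes, alignment 8
y at 0 (size 4, align 4) → ends 4
ammo at 4 (size 1, align 1) → ends 5
pad 3 to align 4 for score
score at 8 (size 4, align 4) → ends 12
x at 12 (size 4, align 4) → ends 16
cooldown at 16 (size 176, align 8) → ends 192
vx at 192 (size 4, align 4) → ends 196
z at 196 (size 4, align 4) → ends 200
id at 200 (size 32, align 8) → ends 232
hp at 232 (size 9, align 1) → ends 241
target at 241 (size 1, align 1) → ends 242
team at 242 (size 1, align 1) → ends 243
tail pad 5 to reach multiple of 8
total 248 bytes, alignment 8
— Record2 —
score at 0 (size 4, align 4) → ends 4
target at 4 (size 1, align 1) → ends 5
pad 3 to align 4 for vx
vx at 8 (size 4, align 4) → ends 12
ammo at 12 (size 1, align 1) → ends 13
pad 3 to align 4 for y
y at 16 (size 4, align 4) → ends 20
x at 20 (size 4, align 4) → ends 24
team at 24 (size 1, align 1) → ends 25
hp at 25 (size 9, align 1) → ends 34
pad 6 to align 8 for cooldown
cooldown at 40 (size 176, align 8) → ends 216
id at 216 (size 32, align 8) → ends 248
z at 248 (size 4, align 4) → ends 252
tail pad 4 to reach multiple of 8
total 256 bytes, alignment 8
248 − 256 = -8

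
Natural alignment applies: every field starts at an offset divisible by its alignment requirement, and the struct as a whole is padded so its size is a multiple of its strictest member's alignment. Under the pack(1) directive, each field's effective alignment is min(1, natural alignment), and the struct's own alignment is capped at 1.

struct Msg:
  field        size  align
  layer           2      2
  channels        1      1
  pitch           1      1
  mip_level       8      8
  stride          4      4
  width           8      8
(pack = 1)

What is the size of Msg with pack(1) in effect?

0..2  layer  (2B, 1-aligned)
2..3  channels  (1B, 1-aligned)
3..4  pitch  (1B, 1-aligned)
4..12  mip_level  (8B, 1-aligned)
12..16  stride  (4B, 1-aligned)
16..24  width  (8B, 1-aligned)
sizeof = 24, alignof = 1

24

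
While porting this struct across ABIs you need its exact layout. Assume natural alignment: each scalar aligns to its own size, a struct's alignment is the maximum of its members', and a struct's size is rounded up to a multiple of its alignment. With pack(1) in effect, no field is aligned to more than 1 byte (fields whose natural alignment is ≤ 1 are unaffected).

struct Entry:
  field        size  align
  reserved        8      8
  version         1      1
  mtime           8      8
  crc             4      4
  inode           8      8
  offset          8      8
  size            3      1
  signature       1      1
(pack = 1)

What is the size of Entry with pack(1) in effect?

41

@0: reserved [8B, align 1] → 8
@8: version [1B, align 1] → 9
@9: mtime [8B, align 1] → 17
@17: crc [4B, align 1] → 21
@21: inode [8B, align 1] → 29
@29: offset [8B, align 1] → 37
@37: size [3B, align 1] → 40
@40: signature [1B, align 1] → 41
size 41, align 1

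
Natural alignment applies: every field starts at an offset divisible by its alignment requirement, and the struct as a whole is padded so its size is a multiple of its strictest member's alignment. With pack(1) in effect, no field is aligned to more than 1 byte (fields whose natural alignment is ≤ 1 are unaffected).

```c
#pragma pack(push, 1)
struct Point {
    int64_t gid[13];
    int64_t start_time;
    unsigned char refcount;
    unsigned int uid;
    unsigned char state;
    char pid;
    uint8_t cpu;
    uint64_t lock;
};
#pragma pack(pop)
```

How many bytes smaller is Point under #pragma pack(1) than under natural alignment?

8

natural layout:
  gid at 0 (size 104, align 8) → ends 104
  start_time at 104 (size 8, align 8) → ends 112
  refcount at 112 (size 1, align 1) → ends 113
  pad 3 to align 4 for uid
  uid at 116 (size 4, align 4) → ends 120
  state at 120 (size 1, align 1) → ends 121
  pid at 121 (size 1, align 1) → ends 122
  cpu at 122 (size 1, align 1) → ends 123
  pad 5 to align 8 for lock
  lock at 128 (size 8, align 8) → ends 136
  total 136 bytes, alignment 8
packed(1) layout:
  gid at 0 (size 104, align 1) → ends 104
  start_time at 104 (size 8, align 1) → ends 112
  refcount at 112 (size 1, align 1) → ends 113
  uid at 113 (size 4, align 1) → ends 117
  state at 117 (size 1, align 1) → ends 118
  pid at 118 (size 1, align 1) → ends 119
  cpu at 119 (size 1, align 1) → ends 120
  lock at 120 (size 8, align 1) → ends 128
  total 128 bytes, alignment 1
136 − 128 = 8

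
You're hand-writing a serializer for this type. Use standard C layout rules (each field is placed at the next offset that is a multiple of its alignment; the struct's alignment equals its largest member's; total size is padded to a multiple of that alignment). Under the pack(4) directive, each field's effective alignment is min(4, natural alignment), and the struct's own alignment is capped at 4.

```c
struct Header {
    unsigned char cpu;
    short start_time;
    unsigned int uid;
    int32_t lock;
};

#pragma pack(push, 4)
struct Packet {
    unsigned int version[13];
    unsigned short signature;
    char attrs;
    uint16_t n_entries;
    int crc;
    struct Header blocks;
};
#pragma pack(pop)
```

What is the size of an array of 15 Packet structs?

Header: cpu at 0 (size 1, align 1) → ends 1; pad 1 to align 2 for start_time; start_time at 2 (size 2, align 2) → ends 4; uid at 4 (size 4, align 4) → ends 8; lock at 8 (size 4, align 4) → ends 12; total 12 bytes, alignment 4
version at 0 (size 52, align 4) → ends 52
signature at 52 (size 2, align 2) → ends 54
attrs at 54 (size 1, align 1) → ends 55
pad 1 to align 2 for n_entries
n_entries at 56 (size 2, align 2) → ends 58
pad 2 to align 4 for crc
crc at 60 (size 4, align 4) → ends 64
blocks at 64 (size 12, align 4) → ends 76
total 76 bytes, alignment 4
array of 15: 15 × 76 = 1140

1140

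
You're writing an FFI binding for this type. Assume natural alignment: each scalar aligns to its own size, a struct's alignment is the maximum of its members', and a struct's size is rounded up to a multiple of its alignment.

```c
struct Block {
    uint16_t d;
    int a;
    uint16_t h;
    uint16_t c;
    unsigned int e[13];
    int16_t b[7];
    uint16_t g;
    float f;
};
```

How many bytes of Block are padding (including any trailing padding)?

2

@0: d [2B, align 2] → 2
+2 pad (align 4)
@4: a [4B, align 4] → 8
@8: h [2B, align 2] → 10
@10: c [2B, align 2] → 12
@12: e [52B, align 4] → 64
@64: b [14B, align 2] → 78
@78: g [2B, align 2] → 80
@80: f [4B, align 4] → 84
size 84, align 4
data bytes 82, size 84 → padding 2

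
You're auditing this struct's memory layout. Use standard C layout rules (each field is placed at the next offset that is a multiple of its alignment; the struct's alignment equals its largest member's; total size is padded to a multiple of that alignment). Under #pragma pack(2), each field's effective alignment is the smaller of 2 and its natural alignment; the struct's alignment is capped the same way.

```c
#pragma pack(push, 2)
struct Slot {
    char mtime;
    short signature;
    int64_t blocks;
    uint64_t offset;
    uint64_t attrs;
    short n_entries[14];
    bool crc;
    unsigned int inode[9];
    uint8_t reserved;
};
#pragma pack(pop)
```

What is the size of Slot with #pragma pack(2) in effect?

96

@0: mtime [1B, align 1] → 1
+1 pad (align 2)
@2: signature [2B, align 2] → 4
@4: blocks [8B, align 2] → 12
@12: offset [8B, align 2] → 20
@20: attrs [8B, align 2] → 28
@28: n_entries [28B, align 2] → 56
@56: crc [1B, align 1] → 57
+1 pad (align 2)
@58: inode [36B, align 2] → 94
@94: reserved [1B, align 1] → 95
+1 tail pad (align 2)
size 96, align 2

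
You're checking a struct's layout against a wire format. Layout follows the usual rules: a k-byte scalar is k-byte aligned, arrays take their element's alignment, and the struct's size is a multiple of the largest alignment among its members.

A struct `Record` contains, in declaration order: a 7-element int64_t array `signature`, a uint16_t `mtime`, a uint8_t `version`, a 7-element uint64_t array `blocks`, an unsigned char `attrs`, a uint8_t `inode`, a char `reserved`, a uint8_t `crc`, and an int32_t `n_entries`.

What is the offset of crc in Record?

123

@0: signature [56B, align 8] → 56
@56: mtime [2B, align 2] → 58
@58: version [1B, align 1] → 59
+5 pad (align 8)
@64: blocks [56B, align 8] → 120
@120: attrs [1B, align 1] → 121
@121: inode [1B, align 1] → 122
@122: reserved [1B, align 1] → 123
@123: crc [1B, align 1] → 124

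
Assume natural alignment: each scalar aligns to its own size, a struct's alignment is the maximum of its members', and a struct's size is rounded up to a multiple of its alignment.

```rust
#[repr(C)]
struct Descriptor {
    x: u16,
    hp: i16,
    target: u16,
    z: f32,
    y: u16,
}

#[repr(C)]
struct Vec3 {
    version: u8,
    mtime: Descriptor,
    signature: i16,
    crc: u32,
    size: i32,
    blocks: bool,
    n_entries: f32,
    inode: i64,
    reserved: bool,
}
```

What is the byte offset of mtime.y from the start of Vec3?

Descriptor: @0: x [2B, align 2] → 2; @2: hp [2B, align 2] → 4; @4: target [2B, align 2] → 6; +2 pad (align 4); @8: z [4B, align 4] → 12; @12: y [2B, align 2] → 14; +2 tail pad (align 4); size 16, align 4
@0: version [1B, align 1] → 1
+3 pad (align 4)
@4: mtime [16B, align 4] → 20
within Descriptor: y at 12
4 + 12 = 16

16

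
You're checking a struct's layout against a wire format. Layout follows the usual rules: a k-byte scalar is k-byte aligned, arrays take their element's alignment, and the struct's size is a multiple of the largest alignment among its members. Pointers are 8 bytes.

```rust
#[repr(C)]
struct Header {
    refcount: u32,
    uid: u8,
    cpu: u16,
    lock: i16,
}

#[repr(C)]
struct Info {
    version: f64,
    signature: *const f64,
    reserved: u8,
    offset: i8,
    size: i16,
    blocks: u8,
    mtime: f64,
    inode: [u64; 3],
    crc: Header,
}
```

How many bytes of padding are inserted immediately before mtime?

Header: @0: refcount [4B, align 4] → 4; @4: uid [1B, align 1] → 5; +1 pad (align 2); @6: cpu [2B, align 2] → 8; @8: lock [2B, align 2] → 10; +2 tail pad (align 4); size 12, align 4
@0: version [8B, align 8] → 8
@8: signature [8B, align 8] → 16
@16: reserved [1B, align 1] → 17
@17: offset [1B, align 1] → 18
@18: size [2B, align 2] → 20
@20: blocks [1B, align 1] → 21
+3 pad (align 8)
@24: mtime [8B, align 8] → 32

3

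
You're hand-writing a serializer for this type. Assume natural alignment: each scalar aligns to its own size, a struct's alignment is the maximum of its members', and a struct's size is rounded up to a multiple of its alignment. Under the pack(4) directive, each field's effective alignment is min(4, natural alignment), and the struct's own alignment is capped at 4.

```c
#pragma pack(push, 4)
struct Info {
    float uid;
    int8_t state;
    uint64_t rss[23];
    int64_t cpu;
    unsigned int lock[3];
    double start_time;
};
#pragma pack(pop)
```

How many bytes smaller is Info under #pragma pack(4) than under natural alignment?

natural layout:
  @0: uid [4B, align 4] → 4
  @4: state [1B, align 1] → 5
  +3 pad (align 8)
  @8: rss [184B, align 8] → 192
  @192: cpu [8B, align 8] → 200
  @200: lock [12B, align 4] → 212
  +4 pad (align 8)
  @216: start_time [8B, align 8] → 224
  size 224, align 8
packed(4) layout:
  @0: uid [4B, align 4] → 4
  @4: state [1B, align 1] → 5
  +3 pad (align 4)
  @8: rss [184B, align 4] → 192
  @192: cpu [8B, align 4] → 200
  @200: lock [12B, align 4] → 212
  @212: start_time [8B, align 4] → 220
  size 220, align 4
224 − 220 = 4

4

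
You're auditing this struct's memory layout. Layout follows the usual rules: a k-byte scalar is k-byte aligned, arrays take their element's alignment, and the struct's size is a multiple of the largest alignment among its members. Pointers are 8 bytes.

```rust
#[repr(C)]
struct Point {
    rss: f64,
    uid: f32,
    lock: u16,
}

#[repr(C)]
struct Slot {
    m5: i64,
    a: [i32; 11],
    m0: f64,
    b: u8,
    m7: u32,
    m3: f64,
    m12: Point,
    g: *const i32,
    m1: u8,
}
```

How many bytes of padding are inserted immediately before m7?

Point: 0..8  rss  (8B, 8-aligned); 8..12  uid  (4B, 4-aligned); 12..14  lock  (2B, 2-aligned); 14..16  -- tail padding (2B); sizeof = 16, alignof = 8
0..8  m5  (8B, 8-aligned)
8..52  a  (44B, 4-aligned)
52..56  -- padding (4B)
56..64  m0  (8B, 8-aligned)
64..65  b  (1B, 1-aligned)
65..68  -- padding (3B)
68..72  m7  (4B, 4-aligned)

3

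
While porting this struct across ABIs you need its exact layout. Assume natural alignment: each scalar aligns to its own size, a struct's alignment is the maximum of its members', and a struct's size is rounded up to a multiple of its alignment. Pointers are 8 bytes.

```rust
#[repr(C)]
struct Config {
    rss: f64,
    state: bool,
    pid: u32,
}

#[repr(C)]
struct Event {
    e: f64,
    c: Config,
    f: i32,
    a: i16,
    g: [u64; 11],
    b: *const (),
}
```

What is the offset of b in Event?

Config: rss at 0 (size 8, align 8) → ends 8; state at 8 (size 1, align 1) → ends 9; pad 3 to align 4 for pid; pid at 12 (size 4, align 4) → ends 16; total 16 bytes, alignment 8
e at 0 (size 8, align 8) → ends 8
c at 8 (size 16, align 8) → ends 24
f at 24 (size 4, align 4) → ends 28
a at 28 (size 2, align 2) → ends 30
pad 2 to align 8 for g
g at 32 (size 88, align 8) → ends 120
b at 120 (size 8, align 8) → ends 128

120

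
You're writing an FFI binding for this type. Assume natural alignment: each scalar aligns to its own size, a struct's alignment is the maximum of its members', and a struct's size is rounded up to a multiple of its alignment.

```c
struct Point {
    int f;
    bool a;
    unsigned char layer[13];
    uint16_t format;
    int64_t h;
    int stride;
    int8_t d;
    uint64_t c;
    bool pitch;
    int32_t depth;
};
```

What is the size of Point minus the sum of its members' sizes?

10

@0: f [4B, align 4] → 4
@4: a [1B, align 1] → 5
@5: layer [13B, align 1] → 18
@18: format [2B, align 2] → 20
+4 pad (align 8)
@24: h [8B, align 8] → 32
@32: stride [4B, align 4] → 36
@36: d [1B, align 1] → 37
+3 pad (align 8)
@40: c [8B, align 8] → 48
@48: pitch [1B, align 1] → 49
+3 pad (align 4)
@52: depth [4B, align 4] → 56
size 56, align 8
data bytes 46, size 56 → padding 10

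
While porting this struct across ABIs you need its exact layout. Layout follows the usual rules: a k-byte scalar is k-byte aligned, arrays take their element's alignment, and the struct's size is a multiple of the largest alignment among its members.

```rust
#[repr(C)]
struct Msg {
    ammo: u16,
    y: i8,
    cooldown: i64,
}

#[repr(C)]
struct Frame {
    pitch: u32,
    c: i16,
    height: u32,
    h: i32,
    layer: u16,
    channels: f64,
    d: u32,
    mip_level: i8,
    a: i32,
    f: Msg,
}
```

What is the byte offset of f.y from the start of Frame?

50

Msg: 0..2  ammo  (2B, 2-aligned); 2..3  y  (1B, 1-aligned); 3..8  -- padding (5B); 8..16  cooldown  (8B, 8-aligned); sizeof = 16, alignof = 8
0..4  pitch  (4B, 4-aligned)
4..6  c  (2B, 2-aligned)
6..8  -- padding (2B)
8..12  height  (4B, 4-aligned)
12..16  h  (4B, 4-aligned)
16..18  layer  (2B, 2-aligned)
18..24  -- padding (6B)
24..32  channels  (8B, 8-aligned)
32..36  d  (4B, 4-aligned)
36..37  mip_level  (1B, 1-aligned)
37..40  -- padding (3B)
40..44  a  (4B, 4-aligned)
44..48  -- padding (4B)
48..64  f  (16B, 8-aligned)
within Msg: y at 2
48 + 2 = 50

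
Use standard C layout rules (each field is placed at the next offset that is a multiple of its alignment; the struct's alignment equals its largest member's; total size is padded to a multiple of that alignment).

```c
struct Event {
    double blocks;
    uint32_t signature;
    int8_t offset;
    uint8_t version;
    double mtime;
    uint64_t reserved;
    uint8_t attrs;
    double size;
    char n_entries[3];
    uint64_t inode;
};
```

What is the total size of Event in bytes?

blocks at 0 (size 8, align 8) → ends 8
signature at 8 (size 4, align 4) → ends 12
offset at 12 (size 1, align 1) → ends 13
version at 13 (size 1, align 1) → ends 14
pad 2 to align 8 for mtime
mtime at 16 (size 8, align 8) → ends 24
reserved at 24 (size 8, align 8) → ends 32
attrs at 32 (size 1, align 1) → ends 33
pad 7 to align 8 for size
size at 40 (size 8, align 8) → ends 48
n_entries at 48 (size 3, align 1) → ends 51
pad 5 to align 8 for inode
inode at 56 (size 8, align 8) → ends 64
total 64 bytes, alignment 8

64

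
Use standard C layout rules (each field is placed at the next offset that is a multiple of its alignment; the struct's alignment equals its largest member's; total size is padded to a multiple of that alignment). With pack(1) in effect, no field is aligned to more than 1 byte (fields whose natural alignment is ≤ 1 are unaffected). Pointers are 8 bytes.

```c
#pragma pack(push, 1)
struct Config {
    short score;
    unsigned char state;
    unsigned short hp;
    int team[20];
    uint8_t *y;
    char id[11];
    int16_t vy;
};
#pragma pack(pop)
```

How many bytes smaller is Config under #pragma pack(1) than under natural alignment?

6

natural layout:
  0..2  score  (2B, 2-aligned)
  2..3  state  (1B, 1-aligned)
  3..4  -- padding (1B)
  4..6  hp  (2B, 2-aligned)
  6..8  -- padding (2B)
  8..88  team  (80B, 4-aligned)
  88..96  y  (8B, 8-aligned)
  96..107  id  (11B, 1-aligned)
  107..108  -- padding (1B)
  108..110  vy  (2B, 2-aligned)
  110..112  -- tail padding (2B)
  sizeof = 112, alignof = 8
packed(1) layout:
  0..2  score  (2B, 1-aligned)
  2..3  state  (1B, 1-aligned)
  3..5  hp  (2B, 1-aligned)
  5..85  team  (80B, 1-aligned)
  85..93  y  (8B, 1-aligned)
  93..104  id  (11B, 1-aligned)
  104..106  vy  (2B, 1-aligned)
  sizeof = 106, alignof = 1
112 − 106 = 6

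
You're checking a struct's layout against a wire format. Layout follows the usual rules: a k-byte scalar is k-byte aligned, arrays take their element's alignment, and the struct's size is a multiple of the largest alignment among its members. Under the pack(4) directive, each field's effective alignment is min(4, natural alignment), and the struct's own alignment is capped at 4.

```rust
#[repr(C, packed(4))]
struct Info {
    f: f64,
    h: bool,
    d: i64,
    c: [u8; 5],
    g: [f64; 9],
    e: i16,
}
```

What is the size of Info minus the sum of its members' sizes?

8

@0: f [8B, align 4] → 8
@8: h [1B, align 1] → 9
+3 pad (align 4)
@12: d [8B, align 4] → 20
@20: c [5B, align 1] → 25
+3 pad (align 4)
@28: g [72B, align 4] → 100
@100: e [2B, align 2] → 102
+2 tail pad (align 4)
size 104, align 4
data bytes 96, size 104 → padding 8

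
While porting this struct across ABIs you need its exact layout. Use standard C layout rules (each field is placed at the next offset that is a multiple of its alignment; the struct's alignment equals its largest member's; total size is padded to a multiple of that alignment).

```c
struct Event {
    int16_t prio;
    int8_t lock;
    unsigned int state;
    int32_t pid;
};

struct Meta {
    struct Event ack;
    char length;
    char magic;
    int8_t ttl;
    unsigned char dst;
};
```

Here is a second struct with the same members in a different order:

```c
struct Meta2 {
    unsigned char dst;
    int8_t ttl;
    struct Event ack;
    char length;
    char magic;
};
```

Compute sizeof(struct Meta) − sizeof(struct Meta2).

-4

Event: @0: prio [2B, align 2] → 2; @2: lock [1B, align 1] → 3; +1 pad (align 4); @4: state [4B, align 4] → 8; @8: pid [4B, align 4] → 12; size 12, align 4
@0: ack [12B, align 4] → 12
@12: length [1B, align 1] → 13
@13: magic [1B, align 1] → 14
@14: ttl [1B, align 1] → 15
@15: dst [1B, align 1] → 16
size 16, align 4
— Meta2 —
@0: dst [1B, align 1] → 1
@1: ttl [1B, align 1] → 2
+2 pad (align 4)
@4: ack [12B, align 4] → 16
@16: length [1B, align 1] → 17
@17: magic [1B, align 1] → 18
+2 tail pad (align 4)
size 20, align 4
16 − 20 = -4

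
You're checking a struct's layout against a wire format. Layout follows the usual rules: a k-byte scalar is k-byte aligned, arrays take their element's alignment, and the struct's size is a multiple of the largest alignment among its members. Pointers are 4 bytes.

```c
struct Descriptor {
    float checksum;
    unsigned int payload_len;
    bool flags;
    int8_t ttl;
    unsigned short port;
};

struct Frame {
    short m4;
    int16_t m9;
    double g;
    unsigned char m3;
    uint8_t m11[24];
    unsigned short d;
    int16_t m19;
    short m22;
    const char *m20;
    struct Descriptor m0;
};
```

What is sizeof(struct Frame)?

64

Descriptor: 0..4  checksum  (4B, 4-aligned); 4..8  payload_len  (4B, 4-aligned); 8..9  flags  (1B, 1-aligned); 9..10  ttl  (1B, 1-aligned); 10..12  port  (2B, 2-aligned); sizeof = 12, alignof = 4
0..2  m4  (2B, 2-aligned)
2..4  m9  (2B, 2-aligned)
4..8  -- padding (4B)
8..16  g  (8B, 8-aligned)
16..17  m3  (1B, 1-aligned)
17..41  m11  (24B, 1-aligned)
41..42  -- padding (1B)
42..44  d  (2B, 2-aligned)
44..46  m19  (2B, 2-aligned)
46..48  m22  (2B, 2-aligned)
48..52  m20  (4B, 4-aligned)
52..64  m0  (12B, 4-aligned)
sizeof = 64, alignof = 8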